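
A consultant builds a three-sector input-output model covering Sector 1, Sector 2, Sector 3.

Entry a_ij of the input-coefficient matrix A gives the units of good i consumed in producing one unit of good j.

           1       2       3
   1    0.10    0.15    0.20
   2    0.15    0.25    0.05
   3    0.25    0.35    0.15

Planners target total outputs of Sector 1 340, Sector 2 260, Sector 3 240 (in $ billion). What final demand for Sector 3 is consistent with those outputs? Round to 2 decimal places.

d_3 = 28.00

I − A =
  [   0.90    -0.15    -0.20]
  [  -0.15     0.75    -0.05]
  [  -0.25    -0.35     0.85]
d = (I − A) x:
  d_1 = (+0.90)·340 + (-0.15)·260 + (-0.20)·240 = 219.00
  d_2 = (-0.15)·340 + (+0.75)·260 + (-0.05)·240 = 132.00
  d_3 = (-0.25)·340 + (-0.35)·260 + (+0.85)·240 = 28.00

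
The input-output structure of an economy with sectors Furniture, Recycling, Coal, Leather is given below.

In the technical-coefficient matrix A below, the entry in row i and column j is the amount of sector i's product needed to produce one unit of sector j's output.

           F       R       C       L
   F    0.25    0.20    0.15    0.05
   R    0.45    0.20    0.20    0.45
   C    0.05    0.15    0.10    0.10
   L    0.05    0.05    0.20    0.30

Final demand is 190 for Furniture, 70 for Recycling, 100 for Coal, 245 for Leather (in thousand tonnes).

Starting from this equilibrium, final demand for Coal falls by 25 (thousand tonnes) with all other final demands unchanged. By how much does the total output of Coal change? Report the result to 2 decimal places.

Δx_C = -33.74

I − A =
  [   0.75    -0.20    -0.15    -0.05]
  [  -0.45     0.80    -0.20    -0.45]
  [  -0.05    -0.15     0.90    -0.10]
  [  -0.05    -0.05    -0.20     0.70]
Compute the cofactors C_ij = (−1)^(i+j)·(3×3 minor ij) of I−A; the adjugate is their transpose:
adj(I−A) = Cᵀ =
  [ 0.432250   0.142250   0.135125   0.141625]
  [ 0.307250   0.448750   0.227125   0.342875]
  [ 0.083750   0.090250   0.332500   0.111500]
  [ 0.076750   0.068000   0.120875   0.418375]
det(I−A) = Σ_j (I−A)_1j·C_1j = (0.75)(0.432250) + (-0.20)(0.307250) + (-0.15)(0.083750) + (-0.05)(0.076750) = 0.2463375
(I − A)⁻¹ = adj(I−A) / det(I−A) ≈
  [   1.7547     0.5775     0.5485     0.5749]
  [   1.2473     1.8217     0.9220     1.3919]
  [   0.3400     0.3664     1.3498     0.4526]
  [   0.3116     0.2760     0.4907     1.6984]
Δx = (I − A)⁻¹ Δd with Δd having -25 in the Coal component and 0 elsewhere.
So Δx_C = L_CC · (-25), where L_CC = adj(I−A)_CC / det(I−A) = 0.332500 / 0.2463375.
Δx_C = 0.332500 × (-25) / 0.2463375 = -8.3125 / 0.2463375 ≈ -33.74.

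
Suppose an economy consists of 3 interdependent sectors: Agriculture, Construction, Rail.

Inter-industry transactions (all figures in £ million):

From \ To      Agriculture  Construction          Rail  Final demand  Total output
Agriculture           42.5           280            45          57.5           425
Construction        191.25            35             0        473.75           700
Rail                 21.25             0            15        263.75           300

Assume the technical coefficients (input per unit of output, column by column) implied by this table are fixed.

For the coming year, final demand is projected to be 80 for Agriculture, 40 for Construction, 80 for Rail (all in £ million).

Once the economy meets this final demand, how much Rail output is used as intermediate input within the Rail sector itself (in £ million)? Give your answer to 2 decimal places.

Technical coefficients a_ij = z_ij / X_j:
  a_AA = 42.5/425 = 0.10, a_CA = 191.25/425 = 0.45, a_RA = 21.25/425 = 0.05
  a_AC = 280/700 = 0.40, a_CC = 35/700 = 0.05, a_RC = 0/700 = 0.00
  a_AR = 45/300 = 0.15, a_CR = 0/300 = 0.00, a_RR = 15/300 = 0.05
I − A =
  [   0.90    -0.40    -0.15]
  [  -0.45     0.95     0.00]
  [  -0.05     0.00     0.95]
Cofactors of I−A, C_ij = (−1)^(i+j)·(minor ij) (rows/columns in the sector order above):
  C_11 = (0.95)(0.95) − (0.00)(0.00) = 0.9025
  C_12 = −[(-0.45)(0.95) − (0.00)(-0.05)] = 0.4275
  C_13 = (-0.45)(0.00) − (0.95)(-0.05) = 0.0475
  C_21 = −[(-0.40)(0.95) − (-0.15)(0.00)] = 0.3800
  C_22 = (0.90)(0.95) − (-0.15)(-0.05) = 0.8475
  C_23 = −[(0.90)(0.00) − (-0.40)(-0.05)] = 0.0200
  C_31 = (-0.40)(0.00) − (-0.15)(0.95) = 0.1425
  C_32 = −[(0.90)(0.00) − (-0.15)(-0.45)] = 0.0675
  C_33 = (0.90)(0.95) − (-0.40)(-0.45) = 0.6750
det(I−A) = Σ_j (I−A)_1j·C_1j = (0.90)(0.9025) + (-0.40)(0.4275) + (-0.15)(0.0475) = 0.634125
adj(I−A) = Cᵀ =
  [ 0.9025   0.3800   0.1425]
  [ 0.4275   0.8475   0.0675]
  [ 0.0475   0.0200   0.6750]
(I − A)⁻¹ = adj(I−A) / det(I−A) ≈
  [   1.4232     0.5993     0.2247]
  [   0.6742     1.3365     0.1064]
  [   0.0749     0.0315     1.0645]
First solve x = (I − A)⁻¹ d = adj(I−A)·d / det(I−A); in particular x_R = (0.0475·80 + 0.0200·40 + 0.6750·80) / 0.634125 = 58.60 / 0.634125 ≈ 92.4108.
Intermediate flow from R to R: z_RR = a_RR · x_R = 0.05 × 58.60 / 0.634125 = 2.93 / 0.634125 ≈ 4.62.

z_RR = 4.62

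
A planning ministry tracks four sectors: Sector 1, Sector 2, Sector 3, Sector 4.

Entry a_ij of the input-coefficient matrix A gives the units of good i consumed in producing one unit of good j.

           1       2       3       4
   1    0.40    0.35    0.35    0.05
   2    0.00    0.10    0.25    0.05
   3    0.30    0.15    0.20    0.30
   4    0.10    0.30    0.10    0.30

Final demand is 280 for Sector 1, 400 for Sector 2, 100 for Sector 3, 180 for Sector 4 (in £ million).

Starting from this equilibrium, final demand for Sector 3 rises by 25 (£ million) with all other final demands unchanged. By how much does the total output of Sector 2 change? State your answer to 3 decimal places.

Δx_2 = 18.553

I − A =
  [   0.60    -0.35    -0.35    -0.05]
  [   0.00     0.90    -0.25    -0.05]
  [  -0.30    -0.15     0.80    -0.30]
  [  -0.10    -0.30    -0.10     0.70]
Compute the cofactors C_ij = (−1)^(i+j)·(3×3 minor ij) of I−A; the adjugate is their transpose:
adj(I−A) = Cᵀ =
  [ 0.41550   0.26650   0.28650   0.17150]
  [ 0.06550   0.22850   0.10850   0.06750]
  [ 0.21225   0.20475   0.36275   0.18525]
  [ 0.11775   0.16525   0.13925   0.28875]
det(I−A) = Σ_j (I−A)_1j·C_1j = (0.60)(0.41550) + (-0.35)(0.06550) + (-0.35)(0.21225) + (-0.05)(0.11775) = 0.1462
(I − A)⁻¹ = adj(I−A) / det(I−A) ≈
  [   2.8420     1.8228     1.9596     1.1731]
  [   0.4480     1.5629     0.7421     0.4617]
  [   1.4518     1.4005     2.4812     1.2671]
  [   0.8054     1.1303     0.9525     1.9750]
Δx = (I − A)⁻¹ Δd with Δd having +25 in the Sector 3 component and 0 elsewhere.
So Δx_2 = L_23 · (+25), where L_23 = adj(I−A)_23 / det(I−A) = 0.10850 / 0.1462.
Δx_2 = 0.10850 × (+25) / 0.1462 = 2.7125 / 0.1462 ≈ 18.553.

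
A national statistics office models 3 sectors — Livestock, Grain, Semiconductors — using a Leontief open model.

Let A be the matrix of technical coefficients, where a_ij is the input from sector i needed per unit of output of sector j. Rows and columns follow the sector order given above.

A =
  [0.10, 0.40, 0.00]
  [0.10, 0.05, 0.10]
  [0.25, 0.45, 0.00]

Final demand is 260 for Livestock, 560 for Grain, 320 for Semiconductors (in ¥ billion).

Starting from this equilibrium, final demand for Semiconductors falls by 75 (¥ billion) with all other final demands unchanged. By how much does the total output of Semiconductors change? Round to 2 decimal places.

I − A =
  [   0.90    -0.40     0.00]
  [  -0.10     0.95    -0.10]
  [  -0.25    -0.45     1.00]
Cofactors of I−A, C_ij = (−1)^(i+j)·(minor ij) (rows/columns in the sector order above):
  C_11 = (0.95)(1.00) − (-0.10)(-0.45) = 0.9050
  C_12 = −[(-0.10)(1.00) − (-0.10)(-0.25)] = 0.1250
  C_13 = (-0.10)(-0.45) − (0.95)(-0.25) = 0.2825
  C_21 = −[(-0.40)(1.00) − (0.00)(-0.45)] = 0.4000
  C_22 = (0.90)(1.00) − (0.00)(-0.25) = 0.9000
  C_23 = −[(0.90)(-0.45) − (-0.40)(-0.25)] = 0.5050
  C_31 = (-0.40)(-0.10) − (0.00)(0.95) = 0.0400
  C_32 = −[(0.90)(-0.10) − (0.00)(-0.10)] = 0.0900
  C_33 = (0.90)(0.95) − (-0.40)(-0.10) = 0.8150
det(I−A) = Σ_j (I−A)_1j·C_1j = (0.90)(0.9050) + (-0.40)(0.1250) + (0.00)(0.2825) = 0.7645
adj(I−A) = Cᵀ =
  [ 0.9050   0.4000   0.0400]
  [ 0.1250   0.9000   0.0900]
  [ 0.2825   0.5050   0.8150]
(I − A)⁻¹ = adj(I−A) / det(I−A) ≈
  [   1.1838     0.5232     0.0523]
  [   0.1635     1.1772     0.1177]
  [   0.3695     0.6606     1.0661]
Δx = (I − A)⁻¹ Δd with Δd having -75 in the Semiconductors component and 0 elsewhere.
So Δx_3 = L_33 · (-75), where L_33 = adj(I−A)_33 / det(I−A) = 0.8150 / 0.7645.
Δx_3 = 0.8150 × (-75) / 0.7645 = -61.125 / 0.7645 ≈ -79.95.

Δx_3 = -79.95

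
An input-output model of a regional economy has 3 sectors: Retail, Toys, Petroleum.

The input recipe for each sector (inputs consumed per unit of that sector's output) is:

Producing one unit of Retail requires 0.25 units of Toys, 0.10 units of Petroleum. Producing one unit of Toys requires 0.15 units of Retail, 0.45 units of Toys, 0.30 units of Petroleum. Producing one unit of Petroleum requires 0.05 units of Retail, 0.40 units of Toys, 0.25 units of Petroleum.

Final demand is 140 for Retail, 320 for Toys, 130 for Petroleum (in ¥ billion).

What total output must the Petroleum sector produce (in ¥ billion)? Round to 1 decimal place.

x_3 = 737.0

I − A =
  [   1.00    -0.15    -0.05]
  [  -0.25     0.55    -0.40]
  [  -0.10    -0.30     0.75]
Cofactors of I−A, C_ij = (−1)^(i+j)·(minor ij) (rows/columns in the sector order above):
  C_11 = (0.55)(0.75) − (-0.40)(-0.30) = 0.2925
  C_12 = −[(-0.25)(0.75) − (-0.40)(-0.10)] = 0.2275
  C_13 = (-0.25)(-0.30) − (0.55)(-0.10) = 0.1300
  C_21 = −[(-0.15)(0.75) − (-0.05)(-0.30)] = 0.1275
  C_22 = (1.00)(0.75) − (-0.05)(-0.10) = 0.7450
  C_23 = −[(1.00)(-0.30) − (-0.15)(-0.10)] = 0.3150
  C_31 = (-0.15)(-0.40) − (-0.05)(0.55) = 0.0875
  C_32 = −[(1.00)(-0.40) − (-0.05)(-0.25)] = 0.4125
  C_33 = (1.00)(0.55) − (-0.15)(-0.25) = 0.5125
det(I−A) = Σ_j (I−A)_1j·C_1j = (1.00)(0.2925) + (-0.15)(0.2275) + (-0.05)(0.1300) = 0.251875
adj(I−A) = Cᵀ =
  [ 0.2925   0.1275   0.0875]
  [ 0.2275   0.7450   0.4125]
  [ 0.1300   0.3150   0.5125]
(I − A)⁻¹ = adj(I−A) / det(I−A) ≈
  [   1.1613     0.5062     0.3474]
  [   0.9032     2.9578     1.6377]
  [   0.5161     1.2506     2.0347]
x = (I − A)⁻¹ d = adj(I−A)·d / det(I−A), with det(I−A) = 0.251875:
  x_1 = (0.2925·140 + 0.1275·320 + 0.0875·130) / 0.251875 = 93.125 / 0.251875 ≈ 369.7
  x_2 = (0.2275·140 + 0.7450·320 + 0.4125·130) / 0.251875 = 323.875 / 0.251875 ≈ 1285.9
  x_3 = (0.1300·140 + 0.3150·320 + 0.5125·130) / 0.251875 = 185.625 / 0.251875 ≈ 737.0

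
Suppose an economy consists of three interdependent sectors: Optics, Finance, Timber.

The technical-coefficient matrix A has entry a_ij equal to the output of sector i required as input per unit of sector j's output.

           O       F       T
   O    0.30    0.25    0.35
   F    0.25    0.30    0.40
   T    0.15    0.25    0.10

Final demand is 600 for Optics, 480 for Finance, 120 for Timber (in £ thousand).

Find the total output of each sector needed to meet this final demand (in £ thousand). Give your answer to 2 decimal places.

I − A =
  [   0.70    -0.25    -0.35]
  [  -0.25     0.70    -0.40]
  [  -0.15    -0.25     0.90]
Cofactors of I−A, C_ij = (−1)^(i+j)·(minor ij) (rows/columns in the sector order above):
  C_11 = (0.70)(0.90) − (-0.40)(-0.25) = 0.5300
  C_12 = −[(-0.25)(0.90) − (-0.40)(-0.15)] = 0.2850
  C_13 = (-0.25)(-0.25) − (0.70)(-0.15) = 0.1675
  C_21 = −[(-0.25)(0.90) − (-0.35)(-0.25)] = 0.3125
  C_22 = (0.70)(0.90) − (-0.35)(-0.15) = 0.5775
  C_23 = −[(0.70)(-0.25) − (-0.25)(-0.15)] = 0.2125
  C_31 = (-0.25)(-0.40) − (-0.35)(0.70) = 0.3450
  C_32 = −[(0.70)(-0.40) − (-0.35)(-0.25)] = 0.3675
  C_33 = (0.70)(0.70) − (-0.25)(-0.25) = 0.4275
det(I−A) = Σ_j (I−A)_1j·C_1j = (0.70)(0.5300) + (-0.25)(0.2850) + (-0.35)(0.1675) = 0.241125
adj(I−A) = Cᵀ =
  [ 0.5300   0.3125   0.3450]
  [ 0.2850   0.5775   0.3675]
  [ 0.1675   0.2125   0.4275]
(I − A)⁻¹ = adj(I−A) / det(I−A) ≈
  [   2.1980     1.2960     1.4308]
  [   1.1820     2.3950     1.5241]
  [   0.6947     0.8813     1.7729]
x = (I − A)⁻¹ d = adj(I−A)·d / det(I−A), with det(I−A) = 0.241125:
  x_O = (0.5300·600 + 0.3125·480 + 0.3450·120) / 0.241125 = 509.40 / 0.241125 ≈ 2112.60
  x_F = (0.2850·600 + 0.5775·480 + 0.3675·120) / 0.241125 = 492.30 / 0.241125 ≈ 2041.68
  x_T = (0.1675·600 + 0.2125·480 + 0.4275·120) / 0.241125 = 253.80 / 0.241125 ≈ 1052.57

x_O = 2112.60, x_F = 2041.68, x_T = 1052.57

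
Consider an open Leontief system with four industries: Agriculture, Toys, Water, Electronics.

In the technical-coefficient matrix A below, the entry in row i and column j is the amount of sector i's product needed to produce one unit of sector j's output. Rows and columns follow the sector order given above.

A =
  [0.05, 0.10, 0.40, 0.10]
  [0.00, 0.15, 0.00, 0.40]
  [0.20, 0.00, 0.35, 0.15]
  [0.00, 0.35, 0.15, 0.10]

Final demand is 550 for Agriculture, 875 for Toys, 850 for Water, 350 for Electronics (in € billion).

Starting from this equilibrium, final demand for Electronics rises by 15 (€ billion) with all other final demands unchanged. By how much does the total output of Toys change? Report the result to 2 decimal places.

Δx_2 = 10.27

I − A =
  [   0.95    -0.10    -0.40    -0.10]
  [   0.00     0.85     0.00    -0.40]
  [  -0.20     0.00     0.65    -0.15]
  [   0.00    -0.35    -0.15     0.90]
Compute the cofactors C_ij = (−1)^(i+j)·(3×3 minor ij) of I−A; the adjugate is their transpose:
adj(I−A) = Cᵀ =
  [ 0.387125   0.100000   0.268750   0.132250]
  [ 0.012000   0.459375   0.057000   0.215000]
  [ 0.125000   0.074875   0.593750   0.146125]
  [ 0.025500   0.191125   0.121125   0.456875]
det(I−A) = Σ_j (I−A)_1j·C_1j = (0.95)(0.387125) + (-0.10)(0.012000) + (-0.40)(0.125000) + (-0.10)(0.025500) = 0.31401875
(I − A)⁻¹ = adj(I−A) / det(I−A) ≈
  [   1.2328     0.3185     0.8558     0.4212]
  [   0.0382     1.4629     0.1815     0.6847]
  [   0.3981     0.2384     1.8908     0.4653]
  [   0.0812     0.6086     0.3857     1.4549]
Δx = (I − A)⁻¹ Δd with Δd having +15 in the Electronics component and 0 elsewhere.
So Δx_2 = L_24 · (+15), where L_24 = adj(I−A)_24 / det(I−A) = 0.215000 / 0.31401875.
Δx_2 = 0.215000 × (+15) / 0.31401875 = 3.225 / 0.31401875 ≈ 10.27.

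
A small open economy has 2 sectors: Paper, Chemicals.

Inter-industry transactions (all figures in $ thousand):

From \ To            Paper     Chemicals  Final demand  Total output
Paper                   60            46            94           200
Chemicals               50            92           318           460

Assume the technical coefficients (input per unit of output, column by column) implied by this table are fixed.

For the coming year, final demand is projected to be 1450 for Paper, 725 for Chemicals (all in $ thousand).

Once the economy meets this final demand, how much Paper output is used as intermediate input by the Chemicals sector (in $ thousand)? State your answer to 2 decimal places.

z_12 = 162.62

Technical coefficients a_ij = z_ij / X_j:
  a_11 = 60/200 = 0.30, a_21 = 50/200 = 0.25
  a_12 = 46/460 = 0.10, a_22 = 92/460 = 0.20
I − A =
  [   0.70    -0.10]
  [  -0.25     0.80]
det(I−A) = (0.70)(0.80) − (-0.10)(-0.25) = 0.5350
adj(I−A) = [[0.80, 0.10], [0.25, 0.70]]
(I − A)⁻¹ = adj(I−A) / det(I−A) ≈
  [   1.4953     0.1869]
  [   0.4673     1.3084]
First solve x = (I − A)⁻¹ d = adj(I−A)·d / det(I−A); in particular x_2 = (0.25·1450 + 0.70·725) / 0.5350 = 870.00 / 0.5350 ≈ 1626.1682.
Intermediate flow from 1 to 2: z_12 = a_12 · x_2 = 0.10 × 870.00 / 0.5350 = 87.00 / 0.5350 ≈ 162.62.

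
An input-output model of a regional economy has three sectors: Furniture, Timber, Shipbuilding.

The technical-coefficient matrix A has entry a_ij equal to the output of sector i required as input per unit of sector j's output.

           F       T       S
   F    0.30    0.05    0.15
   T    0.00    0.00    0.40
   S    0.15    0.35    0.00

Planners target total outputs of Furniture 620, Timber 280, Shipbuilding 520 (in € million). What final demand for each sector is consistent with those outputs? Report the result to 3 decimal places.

d_F = 342.000, d_T = 72.000, d_S = 329.000

I − A =
  [   0.70    -0.05    -0.15]
  [   0.00     1.00    -0.40]
  [  -0.15    -0.35     1.00]
d = (I − A) x:
  d_F = (+0.70)·620 + (-0.05)·280 + (-0.15)·520 = 342.000
  d_T = (+0.00)·620 + (+1.00)·280 + (-0.40)·520 = 72.000
  d_S = (-0.15)·620 + (-0.35)·280 + (+1.00)·520 = 329.000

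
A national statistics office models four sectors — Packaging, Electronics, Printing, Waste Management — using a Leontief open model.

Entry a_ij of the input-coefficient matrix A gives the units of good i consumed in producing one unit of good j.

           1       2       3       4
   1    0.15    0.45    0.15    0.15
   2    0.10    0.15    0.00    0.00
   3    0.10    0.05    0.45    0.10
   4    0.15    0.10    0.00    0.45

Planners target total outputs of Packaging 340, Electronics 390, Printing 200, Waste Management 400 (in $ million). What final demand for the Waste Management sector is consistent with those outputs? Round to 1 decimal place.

I − A =
  [   0.85    -0.45    -0.15    -0.15]
  [  -0.10     0.85     0.00     0.00]
  [  -0.10    -0.05     0.55    -0.10]
  [  -0.15    -0.10     0.00     0.55]
d = (I − A) x:
  d_1 = (+0.85)·340 + (-0.45)·390 + (-0.15)·200 + (-0.15)·400 = 23.5
  d_2 = (-0.10)·340 + (+0.85)·390 + (+0.00)·200 + (+0.00)·400 = 297.5
  d_3 = (-0.10)·340 + (-0.05)·390 + (+0.55)·200 + (-0.10)·400 = 16.5
  d_4 = (-0.15)·340 + (-0.10)·390 + (+0.00)·200 + (+0.55)·400 = 130.0

d_4 = 130.0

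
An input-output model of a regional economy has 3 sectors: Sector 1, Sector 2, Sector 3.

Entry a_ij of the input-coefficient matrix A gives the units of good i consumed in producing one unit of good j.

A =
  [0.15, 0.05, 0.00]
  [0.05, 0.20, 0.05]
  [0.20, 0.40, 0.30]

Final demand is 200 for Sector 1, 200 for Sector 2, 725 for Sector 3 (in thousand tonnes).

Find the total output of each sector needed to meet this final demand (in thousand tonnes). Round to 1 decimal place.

I − A =
  [   0.85    -0.05     0.00]
  [  -0.05     0.80    -0.05]
  [  -0.20    -0.40     0.70]
Cofactors of I−A, C_ij = (−1)^(i+j)·(minor ij) (rows/columns in the sector order above):
  C_11 = (0.80)(0.70) − (-0.05)(-0.40) = 0.5400
  C_12 = −[(-0.05)(0.70) − (-0.05)(-0.20)] = 0.0450
  C_13 = (-0.05)(-0.40) − (0.80)(-0.20) = 0.1800
  C_21 = −[(-0.05)(0.70) − (0.00)(-0.40)] = 0.0350
  C_22 = (0.85)(0.70) − (0.00)(-0.20) = 0.5950
  C_23 = −[(0.85)(-0.40) − (-0.05)(-0.20)] = 0.3500
  C_31 = (-0.05)(-0.05) − (0.00)(0.80) = 0.0025
  C_32 = −[(0.85)(-0.05) − (0.00)(-0.05)] = 0.0425
  C_33 = (0.85)(0.80) − (-0.05)(-0.05) = 0.6775
det(I−A) = Σ_j (I−A)_1j·C_1j = (0.85)(0.5400) + (-0.05)(0.0450) + (0.00)(0.1800) = 0.45675
adj(I−A) = Cᵀ =
  [ 0.5400   0.0350   0.0025]
  [ 0.0450   0.5950   0.0425]
  [ 0.1800   0.3500   0.6775]
(I − A)⁻¹ = adj(I−A) / det(I−A) ≈
  [   1.1823     0.0766     0.0055]
  [   0.0985     1.3027     0.0930]
  [   0.3941     0.7663     1.4833]
x = (I − A)⁻¹ d = adj(I−A)·d / det(I−A), with det(I−A) = 0.45675:
  x_1 = (0.5400·200 + 0.0350·200 + 0.0025·725) / 0.45675 = 116.8125 / 0.45675 ≈ 255.7
  x_2 = (0.0450·200 + 0.5950·200 + 0.0425·725) / 0.45675 = 158.8125 / 0.45675 ≈ 347.7
  x_3 = (0.1800·200 + 0.3500·200 + 0.6775·725) / 0.45675 = 597.1875 / 0.45675 ≈ 1307.5

x_1 = 255.7, x_2 = 347.7, x_3 = 1307.5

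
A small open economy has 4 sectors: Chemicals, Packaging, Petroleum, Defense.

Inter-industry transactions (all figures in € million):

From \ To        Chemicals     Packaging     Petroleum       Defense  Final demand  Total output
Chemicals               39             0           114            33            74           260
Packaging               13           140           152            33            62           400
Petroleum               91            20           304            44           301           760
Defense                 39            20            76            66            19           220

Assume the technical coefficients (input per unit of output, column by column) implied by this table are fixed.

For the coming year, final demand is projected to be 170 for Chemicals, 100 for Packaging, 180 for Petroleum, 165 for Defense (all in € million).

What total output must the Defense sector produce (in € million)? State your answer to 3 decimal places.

x_4 = 467.179

Technical coefficients a_ij = z_ij / X_j:
  a_11 = 39/260 = 0.15, a_21 = 13/260 = 0.05, a_31 = 91/260 = 0.35, a_41 = 39/260 = 0.15
  a_12 = 0/400 = 0.00, a_22 = 140/400 = 0.35, a_32 = 20/400 = 0.05, a_42 = 20/400 = 0.05
  a_13 = 114/760 = 0.15, a_23 = 152/760 = 0.20, a_33 = 304/760 = 0.40, a_43 = 76/760 = 0.10
  a_14 = 33/220 = 0.15, a_24 = 33/220 = 0.15, a_34 = 44/220 = 0.20, a_44 = 66/220 = 0.30
I − A =
  [   0.85     0.00    -0.15    -0.15]
  [  -0.05     0.65    -0.20    -0.15]
  [  -0.35    -0.05     0.60    -0.20]
  [  -0.15    -0.05    -0.10     0.70]
Compute the cofactors C_ij = (−1)^(i+j)·(3×3 minor ij) of I−A; the adjugate is their transpose:
adj(I−A) = Cᵀ =
  [ 0.245750   0.012000   0.078375   0.077625]
  [ 0.093750   0.280000   0.136625   0.119125]
  [ 0.179500   0.039750   0.365375   0.151375]
  [ 0.085000   0.028250   0.078750   0.288500]
det(I−A) = Σ_j (I−A)_1j·C_1j = (0.85)(0.245750) + (0.00)(0.093750) + (-0.15)(0.179500) + (-0.15)(0.085000) = 0.1692125
(I − A)⁻¹ = adj(I−A) / det(I−A) ≈
  [   1.4523     0.0709     0.4632     0.4587]
  [   0.5540     1.6547     0.8074     0.7040]
  [   1.0608     0.2349     2.1593     0.8946]
  [   0.5023     0.1669     0.4654     1.7050]
x = (I − A)⁻¹ d = adj(I−A)·d / det(I−A), with det(I−A) = 0.1692125:
  x_1 = (0.245750·170 + 0.012000·100 + 0.078375·180 + 0.077625·165) / 0.1692125 = 69.893125 / 0.1692125 ≈ 413.049
  x_2 = (0.093750·170 + 0.280000·100 + 0.136625·180 + 0.119125·165) / 0.1692125 = 88.185625 / 0.1692125 ≈ 521.153
  x_3 = (0.179500·170 + 0.039750·100 + 0.365375·180 + 0.151375·165) / 0.1692125 = 125.234375 / 0.1692125 ≈ 740.101
  x_4 = (0.085000·170 + 0.028250·100 + 0.078750·180 + 0.288500·165) / 0.1692125 = 79.0525 / 0.1692125 ≈ 467.179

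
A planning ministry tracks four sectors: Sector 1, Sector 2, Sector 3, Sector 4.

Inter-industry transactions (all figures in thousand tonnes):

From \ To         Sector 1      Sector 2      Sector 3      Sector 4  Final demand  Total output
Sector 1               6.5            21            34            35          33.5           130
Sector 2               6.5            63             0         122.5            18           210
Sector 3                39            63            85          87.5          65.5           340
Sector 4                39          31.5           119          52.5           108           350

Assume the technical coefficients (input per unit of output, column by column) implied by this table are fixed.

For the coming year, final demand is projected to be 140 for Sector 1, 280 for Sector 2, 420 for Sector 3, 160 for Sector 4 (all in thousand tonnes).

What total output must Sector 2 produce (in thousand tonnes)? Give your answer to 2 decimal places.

Technical coefficients a_ij = z_ij / X_j:
  a_11 = 6.5/130 = 0.05, a_21 = 6.5/130 = 0.05, a_31 = 39/130 = 0.30, a_41 = 39/130 = 0.30
  a_12 = 21/210 = 0.10, a_22 = 63/210 = 0.30, a_32 = 63/210 = 0.30, a_42 = 31.5/210 = 0.15
  a_13 = 34/340 = 0.10, a_23 = 0/340 = 0.00, a_33 = 85/340 = 0.25, a_43 = 119/340 = 0.35
  a_14 = 35/350 = 0.10, a_24 = 122.5/350 = 0.35, a_34 = 87.5/350 = 0.25, a_44 = 52.5/350 = 0.15
I − A =
  [   0.95    -0.10    -0.10    -0.10]
  [  -0.05     0.70     0.00    -0.35]
  [  -0.30    -0.30     0.75    -0.25]
  [  -0.30    -0.15    -0.35     0.85]
Compute the cofactors C_ij = (−1)^(i+j)·(3×3 minor ij) of I−A; the adjugate is their transpose:
adj(I−A) = Cᵀ =
  [ 0.308875   0.106000   0.091000   0.106750]
  [ 0.143000   0.456500   0.132875   0.243875]
  [ 0.261375   0.306375   0.478875   0.297750]
  [ 0.241875   0.244125   0.252750   0.472500]
det(I−A) = Σ_j (I−A)_1j·C_1j = (0.95)(0.308875) + (-0.10)(0.143000) + (-0.10)(0.261375) + (-0.10)(0.241875) = 0.22880625
(I − A)⁻¹ = adj(I−A) / det(I−A) ≈
  [   1.3499     0.4633     0.3977     0.4666]
  [   0.6250     1.9951     0.5807     1.0659]
  [   1.1423     1.3390     2.0929     1.3013]
  [   1.0571     1.0670     1.1046     2.0651]
x = (I − A)⁻¹ d = adj(I−A)·d / det(I−A), with det(I−A) = 0.22880625:
  x_1 = (0.308875·140 + 0.106000·280 + 0.091000·420 + 0.106750·160) / 0.22880625 = 128.2225 / 0.22880625 ≈ 560.40
  x_2 = (0.143000·140 + 0.456500·280 + 0.132875·420 + 0.243875·160) / 0.22880625 = 242.6675 / 0.22880625 ≈ 1060.58
  x_3 = (0.261375·140 + 0.306375·280 + 0.478875·420 + 0.297750·160) / 0.22880625 = 371.145 / 0.22880625 ≈ 1622.09
  x_4 = (0.241875·140 + 0.244125·280 + 0.252750·420 + 0.472500·160) / 0.22880625 = 283.9725 / 0.22880625 ≈ 1241.10

x_2 = 1060.58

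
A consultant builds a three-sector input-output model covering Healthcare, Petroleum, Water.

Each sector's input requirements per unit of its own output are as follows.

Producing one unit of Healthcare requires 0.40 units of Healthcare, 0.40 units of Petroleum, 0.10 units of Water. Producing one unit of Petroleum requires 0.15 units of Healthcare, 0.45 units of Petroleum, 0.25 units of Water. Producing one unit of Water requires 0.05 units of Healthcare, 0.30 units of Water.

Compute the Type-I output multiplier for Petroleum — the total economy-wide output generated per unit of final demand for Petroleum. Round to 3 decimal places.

m_2 = 3.848

I − A =
  [   0.60    -0.15    -0.05]
  [  -0.40     0.55     0.00]
  [  -0.10    -0.25     0.70]
Cofactors of I−A, C_ij = (−1)^(i+j)·(minor ij) (rows/columns in the sector order above):
  C_11 = (0.55)(0.70) − (0.00)(-0.25) = 0.3850
  C_12 = −[(-0.40)(0.70) − (0.00)(-0.10)] = 0.2800
  C_13 = (-0.40)(-0.25) − (0.55)(-0.10) = 0.1550
  C_21 = −[(-0.15)(0.70) − (-0.05)(-0.25)] = 0.1175
  C_22 = (0.60)(0.70) − (-0.05)(-0.10) = 0.4150
  C_23 = −[(0.60)(-0.25) − (-0.15)(-0.10)] = 0.1650
  C_31 = (-0.15)(0.00) − (-0.05)(0.55) = 0.0275
  C_32 = −[(0.60)(0.00) − (-0.05)(-0.40)] = 0.0200
  C_33 = (0.60)(0.55) − (-0.15)(-0.40) = 0.2700
det(I−A) = Σ_j (I−A)_1j·C_1j = (0.60)(0.3850) + (-0.15)(0.2800) + (-0.05)(0.1550) = 0.18125
adj(I−A) = Cᵀ =
  [ 0.3850   0.1175   0.0275]
  [ 0.2800   0.4150   0.0200]
  [ 0.1550   0.1650   0.2700]
(I − A)⁻¹ = adj(I−A) / det(I−A) ≈
  [   2.1241     0.6483     0.1517]
  [   1.5448     2.2897     0.1103]
  [   0.8552     0.9103     1.4897]
The output multiplier for sector j is the column-j sum of the Leontief inverse (I − A)⁻¹ = adj(I−A) / det(I−A).
Column 2 of adj(I−A): (0.1175, 0.4150, 0.1650); det(I−A) = 0.18125.
m_2 = (0.1175 + 0.4150 + 0.1650) / 0.18125 = 0.6975 / 0.18125 ≈ 3.848.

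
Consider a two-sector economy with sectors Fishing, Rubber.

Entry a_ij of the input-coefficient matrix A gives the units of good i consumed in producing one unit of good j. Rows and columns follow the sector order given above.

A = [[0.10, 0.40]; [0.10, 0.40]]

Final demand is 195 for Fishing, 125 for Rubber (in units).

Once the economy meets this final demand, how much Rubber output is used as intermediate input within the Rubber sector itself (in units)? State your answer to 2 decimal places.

I − A =
  [   0.90    -0.40]
  [  -0.10     0.60]
det(I−A) = (0.90)(0.60) − (-0.40)(-0.10) = 0.5000
adj(I−A) = [[0.60, 0.40], [0.10, 0.90]]
(I − A)⁻¹ = adj(I−A) / det(I−A) ≈
  [   1.2000     0.8000]
  [   0.2000     1.8000]
First solve x = (I − A)⁻¹ d = adj(I−A)·d / det(I−A); in particular x_R = (0.10·195 + 0.90·125) / 0.5000 = 132.00 / 0.5000 = 264.0000.
Intermediate flow from R to R: z_RR = a_RR · x_R = 0.40 × 132.00 / 0.5000 = 52.80 / 0.5000 = 105.60.

z_RR = 105.60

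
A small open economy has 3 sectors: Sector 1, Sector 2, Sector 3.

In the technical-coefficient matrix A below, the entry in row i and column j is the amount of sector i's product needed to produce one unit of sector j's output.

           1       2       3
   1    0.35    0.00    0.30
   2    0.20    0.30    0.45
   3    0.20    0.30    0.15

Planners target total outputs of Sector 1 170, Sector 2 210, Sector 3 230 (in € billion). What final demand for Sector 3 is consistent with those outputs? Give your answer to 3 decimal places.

I − A =
  [   0.65     0.00    -0.30]
  [  -0.20     0.70    -0.45]
  [  -0.20    -0.30     0.85]
d = (I − A) x:
  d_1 = (+0.65)·170 + (+0.00)·210 + (-0.30)·230 = 41.500
  d_2 = (-0.20)·170 + (+0.70)·210 + (-0.45)·230 = 9.500
  d_3 = (-0.20)·170 + (-0.30)·210 + (+0.85)·230 = 98.500

d_3 = 98.500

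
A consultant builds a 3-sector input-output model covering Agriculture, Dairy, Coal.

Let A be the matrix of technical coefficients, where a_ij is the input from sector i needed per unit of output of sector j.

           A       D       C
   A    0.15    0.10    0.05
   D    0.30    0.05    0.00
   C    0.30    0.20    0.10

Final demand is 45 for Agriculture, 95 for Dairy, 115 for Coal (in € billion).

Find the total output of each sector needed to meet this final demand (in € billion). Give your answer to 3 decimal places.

x_A = 78.297, x_D = 124.725, x_C = 181.593

I − A =
  [   0.85    -0.10    -0.05]
  [  -0.30     0.95     0.00]
  [  -0.30    -0.20     0.90]
Cofactors of I−A, C_ij = (−1)^(i+j)·(minor ij) (rows/columns in the sector order above):
  C_11 = (0.95)(0.90) − (0.00)(-0.20) = 0.8550
  C_12 = −[(-0.30)(0.90) − (0.00)(-0.30)] = 0.2700
  C_13 = (-0.30)(-0.20) − (0.95)(-0.30) = 0.3450
  C_21 = −[(-0.10)(0.90) − (-0.05)(-0.20)] = 0.1000
  C_22 = (0.85)(0.90) − (-0.05)(-0.30) = 0.7500
  C_23 = −[(0.85)(-0.20) − (-0.10)(-0.30)] = 0.2000
  C_31 = (-0.10)(0.00) − (-0.05)(0.95) = 0.0475
  C_32 = −[(0.85)(0.00) − (-0.05)(-0.30)] = 0.0150
  C_33 = (0.85)(0.95) − (-0.10)(-0.30) = 0.7775
det(I−A) = Σ_j (I−A)_1j·C_1j = (0.85)(0.8550) + (-0.10)(0.2700) + (-0.05)(0.3450) = 0.6825
adj(I−A) = Cᵀ =
  [ 0.8550   0.1000   0.0475]
  [ 0.2700   0.7500   0.0150]
  [ 0.3450   0.2000   0.7775]
(I − A)⁻¹ = adj(I−A) / det(I−A) ≈
  [   1.2527     0.1465     0.0696]
  [   0.3956     1.0989     0.0220]
  [   0.5055     0.2930     1.1392]
x = (I − A)⁻¹ d = adj(I−A)·d / det(I−A), with det(I−A) = 0.6825:
  x_A = (0.8550·45 + 0.1000·95 + 0.0475·115) / 0.6825 = 53.4375 / 0.6825 ≈ 78.297
  x_D = (0.2700·45 + 0.7500·95 + 0.0150·115) / 0.6825 = 85.125 / 0.6825 ≈ 124.725
  x_C = (0.3450·45 + 0.2000·95 + 0.7775·115) / 0.6825 = 123.9375 / 0.6825 ≈ 181.593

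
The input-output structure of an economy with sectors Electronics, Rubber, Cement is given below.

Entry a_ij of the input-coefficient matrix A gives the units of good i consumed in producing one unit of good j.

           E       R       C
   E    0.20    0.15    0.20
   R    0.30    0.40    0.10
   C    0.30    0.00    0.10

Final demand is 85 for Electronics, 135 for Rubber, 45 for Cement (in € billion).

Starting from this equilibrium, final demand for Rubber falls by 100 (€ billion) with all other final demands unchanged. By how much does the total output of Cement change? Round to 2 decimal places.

Δx_C = -12.82

I − A =
  [   0.80    -0.15    -0.20]
  [  -0.30     0.60    -0.10]
  [  -0.30     0.00     0.90]
Cofactors of I−A, C_ij = (−1)^(i+j)·(minor ij) (rows/columns in the sector order above):
  C_11 = (0.60)(0.90) − (-0.10)(0.00) = 0.5400
  C_12 = −[(-0.30)(0.90) − (-0.10)(-0.30)] = 0.3000
  C_13 = (-0.30)(0.00) − (0.60)(-0.30) = 0.1800
  C_21 = −[(-0.15)(0.90) − (-0.20)(0.00)] = 0.1350
  C_22 = (0.80)(0.90) − (-0.20)(-0.30) = 0.6600
  C_23 = −[(0.80)(0.00) − (-0.15)(-0.30)] = 0.0450
  C_31 = (-0.15)(-0.10) − (-0.20)(0.60) = 0.1350
  C_32 = −[(0.80)(-0.10) − (-0.20)(-0.30)] = 0.1400
  C_33 = (0.80)(0.60) − (-0.15)(-0.30) = 0.4350
det(I−A) = Σ_j (I−A)_1j·C_1j = (0.80)(0.5400) + (-0.15)(0.3000) + (-0.20)(0.1800) = 0.3510
adj(I−A) = Cᵀ =
  [ 0.5400   0.1350   0.1350]
  [ 0.3000   0.6600   0.1400]
  [ 0.1800   0.0450   0.4350]
(I − A)⁻¹ = adj(I−A) / det(I−A) ≈
  [   1.5385     0.3846     0.3846]
  [   0.8547     1.8803     0.3989]
  [   0.5128     0.1282     1.2393]
Δx = (I − A)⁻¹ Δd with Δd having -100 in the Rubber component and 0 elsewhere.
So Δx_C = L_CR · (-100), where L_CR = adj(I−A)_CR / det(I−A) = 0.0450 / 0.3510.
Δx_C = 0.0450 × (-100) / 0.3510 = -4.50 / 0.3510 ≈ -12.82.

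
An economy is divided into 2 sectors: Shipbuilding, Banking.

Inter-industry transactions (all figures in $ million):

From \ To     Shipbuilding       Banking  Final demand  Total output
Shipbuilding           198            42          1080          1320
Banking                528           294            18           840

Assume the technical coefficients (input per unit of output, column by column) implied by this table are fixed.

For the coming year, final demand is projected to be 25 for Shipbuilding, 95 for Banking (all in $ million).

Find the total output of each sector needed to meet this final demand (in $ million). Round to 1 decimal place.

x_1 = 39.4, x_2 = 170.4

Technical coefficients a_ij = z_ij / X_j:
  a_11 = 198/1320 = 0.15, a_21 = 528/1320 = 0.40
  a_12 = 42/840 = 0.05, a_22 = 294/840 = 0.35
I − A =
  [   0.85    -0.05]
  [  -0.40     0.65]
det(I−A) = (0.85)(0.65) − (-0.05)(-0.40) = 0.5325
adj(I−A) = [[0.65, 0.05], [0.40, 0.85]]
(I − A)⁻¹ = adj(I−A) / det(I−A) ≈
  [   1.2207     0.0939]
  [   0.7512     1.5962]
x = (I − A)⁻¹ d = adj(I−A)·d / det(I−A), with det(I−A) = 0.5325:
  x_1 = (0.65·25 + 0.05·95) / 0.5325 = 21.00 / 0.5325 ≈ 39.4
  x_2 = (0.40·25 + 0.85·95) / 0.5325 = 90.75 / 0.5325 ≈ 170.4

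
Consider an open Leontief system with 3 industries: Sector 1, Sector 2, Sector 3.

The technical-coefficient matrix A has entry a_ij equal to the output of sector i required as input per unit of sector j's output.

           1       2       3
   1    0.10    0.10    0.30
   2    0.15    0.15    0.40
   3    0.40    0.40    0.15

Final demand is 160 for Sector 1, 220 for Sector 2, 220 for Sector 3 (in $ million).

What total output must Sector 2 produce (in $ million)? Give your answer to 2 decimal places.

I − A =
  [   0.90    -0.10    -0.30]
  [  -0.15     0.85    -0.40]
  [  -0.40    -0.40     0.85]
Cofactors of I−A, C_ij = (−1)^(i+j)·(minor ij) (rows/columns in the sector order above):
  C_11 = (0.85)(0.85) − (-0.40)(-0.40) = 0.5625
  C_12 = −[(-0.15)(0.85) − (-0.40)(-0.40)] = 0.2875
  C_13 = (-0.15)(-0.40) − (0.85)(-0.40) = 0.4000
  C_21 = −[(-0.10)(0.85) − (-0.30)(-0.40)] = 0.2050
  C_22 = (0.90)(0.85) − (-0.30)(-0.40) = 0.6450
  C_23 = −[(0.90)(-0.40) − (-0.10)(-0.40)] = 0.4000
  C_31 = (-0.10)(-0.40) − (-0.30)(0.85) = 0.2950
  C_32 = −[(0.90)(-0.40) − (-0.30)(-0.15)] = 0.4050
  C_33 = (0.90)(0.85) − (-0.10)(-0.15) = 0.7500
det(I−A) = Σ_j (I−A)_1j·C_1j = (0.90)(0.5625) + (-0.10)(0.2875) + (-0.30)(0.4000) = 0.3575
adj(I−A) = Cᵀ =
  [ 0.5625   0.2050   0.2950]
  [ 0.2875   0.6450   0.4050]
  [ 0.4000   0.4000   0.7500]
(I − A)⁻¹ = adj(I−A) / det(I−A) ≈
  [   1.5734     0.5734     0.8252]
  [   0.8042     1.8042     1.1329]
  [   1.1189     1.1189     2.0979]
x = (I − A)⁻¹ d = adj(I−A)·d / det(I−A), with det(I−A) = 0.3575:
  x_1 = (0.5625·160 + 0.2050·220 + 0.2950·220) / 0.3575 = 200.00 / 0.3575 ≈ 559.44
  x_2 = (0.2875·160 + 0.6450·220 + 0.4050·220) / 0.3575 = 277.00 / 0.3575 ≈ 774.83
  x_3 = (0.4000·160 + 0.4000·220 + 0.7500·220) / 0.3575 = 317.00 / 0.3575 ≈ 886.71

x_2 = 774.83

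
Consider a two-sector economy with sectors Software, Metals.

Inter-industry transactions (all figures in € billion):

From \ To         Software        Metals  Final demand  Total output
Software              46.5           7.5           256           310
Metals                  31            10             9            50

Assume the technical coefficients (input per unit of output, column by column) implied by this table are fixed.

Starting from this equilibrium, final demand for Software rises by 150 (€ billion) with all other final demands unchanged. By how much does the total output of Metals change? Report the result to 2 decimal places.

Technical coefficients a_ij = z_ij / X_j:
  a_SS = 46.5/310 = 0.15, a_MS = 31/310 = 0.10
  a_SM = 7.5/50 = 0.15, a_MM = 10/50 = 0.20
I − A =
  [   0.85    -0.15]
  [  -0.10     0.80]
det(I−A) = (0.85)(0.80) − (-0.15)(-0.10) = 0.6650
adj(I−A) = [[0.80, 0.15], [0.10, 0.85]]
(I − A)⁻¹ = adj(I−A) / det(I−A) ≈
  [   1.2030     0.2256]
  [   0.1504     1.2782]
Δx = (I − A)⁻¹ Δd with Δd having +150 in the Software component and 0 elsewhere.
So Δx_M = L_MS · (+150), where L_MS = adj(I−A)_MS / det(I−A) = 0.10 / 0.6650.
Δx_M = 0.10 × (+150) / 0.6650 = 15.00 / 0.6650 ≈ 22.56.

Δx_M = 22.56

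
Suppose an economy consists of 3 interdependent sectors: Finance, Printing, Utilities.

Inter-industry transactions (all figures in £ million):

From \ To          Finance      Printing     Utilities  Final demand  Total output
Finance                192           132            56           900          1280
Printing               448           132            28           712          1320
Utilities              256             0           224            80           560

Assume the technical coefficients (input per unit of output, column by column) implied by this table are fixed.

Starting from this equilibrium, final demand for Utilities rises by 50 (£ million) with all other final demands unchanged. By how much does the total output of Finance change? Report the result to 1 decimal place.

Δx_F = 11.3

Technical coefficients a_ij = z_ij / X_j:
  a_FF = 192/1280 = 0.15, a_PF = 448/1280 = 0.35, a_UF = 256/1280 = 0.20
  a_FP = 132/1320 = 0.10, a_PP = 132/1320 = 0.10, a_UP = 0/1320 = 0.00
  a_FU = 56/560 = 0.10, a_PU = 28/560 = 0.05, a_UU = 224/560 = 0.40
I − A =
  [   0.85    -0.10    -0.10]
  [  -0.35     0.90    -0.05]
  [  -0.20     0.00     0.60]
Cofactors of I−A, C_ij = (−1)^(i+j)·(minor ij) (rows/columns in the sector order above):
  C_11 = (0.90)(0.60) − (-0.05)(0.00) = 0.5400
  C_12 = −[(-0.35)(0.60) − (-0.05)(-0.20)] = 0.2200
  C_13 = (-0.35)(0.00) − (0.90)(-0.20) = 0.1800
  C_21 = −[(-0.10)(0.60) − (-0.10)(0.00)] = 0.0600
  C_22 = (0.85)(0.60) − (-0.10)(-0.20) = 0.4900
  C_23 = −[(0.85)(0.00) − (-0.10)(-0.20)] = 0.0200
  C_31 = (-0.10)(-0.05) − (-0.10)(0.90) = 0.0950
  C_32 = −[(0.85)(-0.05) − (-0.10)(-0.35)] = 0.0775
  C_33 = (0.85)(0.90) − (-0.10)(-0.35) = 0.7300
det(I−A) = Σ_j (I−A)_1j·C_1j = (0.85)(0.5400) + (-0.10)(0.2200) + (-0.10)(0.1800) = 0.4190
adj(I−A) = Cᵀ =
  [ 0.5400   0.0600   0.0950]
  [ 0.2200   0.4900   0.0775]
  [ 0.1800   0.0200   0.7300]
(I − A)⁻¹ = adj(I−A) / det(I−A) ≈
  [   1.2888     0.1432     0.2267]
  [   0.5251     1.1695     0.1850]
  [   0.4296     0.0477     1.7422]
Δx = (I − A)⁻¹ Δd with Δd having +50 in the Utilities component and 0 elsewhere.
So Δx_F = L_FU · (+50), where L_FU = adj(I−A)_FU / det(I−A) = 0.0950 / 0.4190.
Δx_F = 0.0950 × (+50) / 0.4190 = 4.75 / 0.4190 ≈ 11.3.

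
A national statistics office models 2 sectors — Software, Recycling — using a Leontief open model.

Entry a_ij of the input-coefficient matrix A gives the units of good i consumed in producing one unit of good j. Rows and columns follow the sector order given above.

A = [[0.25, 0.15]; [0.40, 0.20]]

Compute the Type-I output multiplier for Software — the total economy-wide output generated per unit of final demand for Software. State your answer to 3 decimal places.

I − A =
  [   0.75    -0.15]
  [  -0.40     0.80]
det(I−A) = (0.75)(0.80) − (-0.15)(-0.40) = 0.5400
adj(I−A) = [[0.80, 0.15], [0.40, 0.75]]
(I − A)⁻¹ = adj(I−A) / det(I−A) ≈
  [   1.4815     0.2778]
  [   0.7407     1.3889]
The output multiplier for sector j is the column-j sum of the Leontief inverse (I − A)⁻¹ = adj(I−A) / det(I−A).
Column S of adj(I−A): (0.80, 0.40); det(I−A) = 0.5400.
m_S = (0.80 + 0.40) / 0.5400 = 1.20 / 0.5400 ≈ 2.222.

m_S = 2.222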